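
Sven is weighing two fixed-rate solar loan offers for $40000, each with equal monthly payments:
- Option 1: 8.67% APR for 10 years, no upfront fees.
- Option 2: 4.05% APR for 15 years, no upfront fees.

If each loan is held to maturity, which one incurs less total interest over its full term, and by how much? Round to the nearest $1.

Option 1: monthly rate = 8.67%/12 = 0.0072250; payment = 40,000 × 0.0072250 / (1 − (1+0.0072250)^−120) = $499.59.
Total interest on Option 1 = 120 × $499.59 − $40,000 = $19,950.80.
Option 2: at 4.05% the monthly rate is 0.0033750, so the payment is 40,000 × 0.0033750 / (1 − 1.0033750^−180) = $296.88.
Total interest on Option 2 = 180 × $296.88 − $40,000 = $13,438.40.
Option 2 is lower by $6,512.40.

Option 2 by $6,512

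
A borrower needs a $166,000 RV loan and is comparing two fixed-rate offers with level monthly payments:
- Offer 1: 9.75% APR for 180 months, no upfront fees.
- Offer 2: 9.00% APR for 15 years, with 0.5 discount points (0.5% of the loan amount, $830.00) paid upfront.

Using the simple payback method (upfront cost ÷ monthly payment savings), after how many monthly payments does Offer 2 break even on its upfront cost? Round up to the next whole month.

Offer 1: at 9.75% the monthly rate is 0.0081250, so the payment is 166,000 × 0.0081250 / (1 − 1.0081250^−180) = $1,758.54.
Offer 2: monthly rate = 9%/12 = 0.0075000; payment = 166,000 × 0.0075000 / (1 − (1+0.0075000)^−180) = $1,683.68.
Monthly savings = $1,758.54 − $1,683.68 = $74.86.
Break-even = $830.00 / $74.86 = 11.09 → 12 months.

12 months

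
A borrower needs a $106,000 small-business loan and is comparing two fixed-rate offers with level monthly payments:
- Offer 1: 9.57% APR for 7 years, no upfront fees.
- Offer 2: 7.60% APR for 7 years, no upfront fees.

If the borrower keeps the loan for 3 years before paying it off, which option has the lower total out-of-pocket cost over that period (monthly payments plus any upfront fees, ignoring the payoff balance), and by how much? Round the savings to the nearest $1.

Offer 1: monthly rate = 9.57%/12 = 0.0079750; payment = 106,000 × 0.0079750 / (1 − (1+0.0079750)^−84) = $1,736.26.
Offer 2: at 7.60% the monthly rate is 0.0063333, so the payment is 106,000 × 0.0063333 / (1 − 1.0063333^−84) = $1,631.09.
Over 36 months: Offer 1 costs 36 × $1,736.26 = $62,505.36; Offer 2 costs 36 × $1,631.09 = $58,719.24.
Offer 2 is cheaper by $62,505.36 − $58,719.24 = $3,786.12.

Offer 2 by $3,786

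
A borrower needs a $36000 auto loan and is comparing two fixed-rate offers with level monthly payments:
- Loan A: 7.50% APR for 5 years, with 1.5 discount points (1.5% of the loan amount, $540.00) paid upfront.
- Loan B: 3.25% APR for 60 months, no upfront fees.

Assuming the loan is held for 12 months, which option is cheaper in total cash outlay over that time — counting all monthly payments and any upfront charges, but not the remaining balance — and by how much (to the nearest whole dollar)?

Loan B by $1,386

Loan A: monthly rate = 7.5%/12 = 0.0062500; payment = 36,000 × 0.0062500 / (1 − (1+0.0062500)^−60) = $721.37.
Loan B: at 3.25% the monthly rate is 0.0027083, so the payment is 36,000 × 0.0027083 / (1 − 1.0027083^−60) = $650.88.
Over 12 months: Loan A costs 12 × $721.37 + $540.00 = $9,196.44; Loan B costs 12 × $650.88 = $7,810.56.
Loan B is cheaper by $9,196.44 − $7,810.56 = $1,385.88.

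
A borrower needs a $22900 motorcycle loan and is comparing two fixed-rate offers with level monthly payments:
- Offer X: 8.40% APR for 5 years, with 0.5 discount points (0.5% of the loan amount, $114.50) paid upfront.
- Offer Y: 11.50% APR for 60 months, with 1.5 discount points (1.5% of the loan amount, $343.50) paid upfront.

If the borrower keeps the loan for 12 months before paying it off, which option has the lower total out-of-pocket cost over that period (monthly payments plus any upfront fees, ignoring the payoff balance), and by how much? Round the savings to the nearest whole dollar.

Offer X: at 8.40% the monthly rate is 0.0070000, so the payment is 22,900 × 0.0070000 / (1 − 1.0070000^−60) = $468.73.
Offer Y: monthly rate = 11.5%/12 = 0.0095833; payment = 22,900 × 0.0095833 / (1 − (1+0.0095833)^−60) = $503.63.
Over 12 months: Offer X costs 12 × $468.73 + $114.50 = $5,739.26; Offer Y costs 12 × $503.63 + $343.50 = $6,387.06.
Offer X is cheaper by $6,387.06 − $5,739.26 = $647.80.

Offer X by $648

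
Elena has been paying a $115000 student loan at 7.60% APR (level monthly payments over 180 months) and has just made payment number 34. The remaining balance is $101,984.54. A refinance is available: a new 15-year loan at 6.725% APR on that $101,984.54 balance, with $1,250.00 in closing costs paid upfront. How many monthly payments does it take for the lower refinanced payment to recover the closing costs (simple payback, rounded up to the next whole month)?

Current payment = 115,000 × 7.6%/12 / (1 − (1+0.0063333)^−180) = $1,072.61.
Refinanced payment = 101,984.54 × 0.0056042 / (1 − (1+0.0056042)^−180) = $901.06.
Monthly savings = $1,072.61 − $901.06 = $171.55.
Break-even = $1,250.00 / $171.55 = 7.29 → 8 months.

8 months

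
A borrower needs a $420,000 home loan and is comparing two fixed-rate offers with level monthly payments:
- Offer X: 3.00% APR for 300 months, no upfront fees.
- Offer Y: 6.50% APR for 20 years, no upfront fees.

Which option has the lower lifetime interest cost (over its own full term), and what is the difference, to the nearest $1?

Offer X: monthly rate = 3%/12 = 0.0025000; payment = 420,000 × 0.0025000 / (1 − (1+0.0025000)^−300) = $1,991.69.
Total interest on Offer X = 300 × $1,991.69 − $420,000 = $177,507.00.
Offer Y: monthly rate = 6.5%/12 = 0.0054167; payment = 420,000 × 0.0054167 / (1 − (1+0.0054167)^−240) = $3,131.41.
Total interest on Offer Y = 240 × $3,131.41 − $420,000 = $331,538.40.
Offer X is lower by $154,031.40.

Offer X by $154,031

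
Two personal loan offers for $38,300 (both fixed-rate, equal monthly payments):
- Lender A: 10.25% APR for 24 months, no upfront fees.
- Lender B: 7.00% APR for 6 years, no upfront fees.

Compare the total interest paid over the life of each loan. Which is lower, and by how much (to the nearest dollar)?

Lender A by $4,492

Lender A: monthly rate = 10.25%/12 = 0.0085417; payment = 38,300 × 0.0085417 / (1 − (1+0.0085417)^−24) = $1,771.77.
Total interest on Lender A = 24 × $1,771.77 − $38,300 = $4,222.48.
Lender B: monthly rate = 7%/12 = 0.0058333; payment = 38,300 × 0.0058333 / (1 − (1+0.0058333)^−72) = $652.98.
Total interest on Lender B = 72 × $652.98 − $38,300 = $8,714.56.
Lender A is lower by $4,492.08.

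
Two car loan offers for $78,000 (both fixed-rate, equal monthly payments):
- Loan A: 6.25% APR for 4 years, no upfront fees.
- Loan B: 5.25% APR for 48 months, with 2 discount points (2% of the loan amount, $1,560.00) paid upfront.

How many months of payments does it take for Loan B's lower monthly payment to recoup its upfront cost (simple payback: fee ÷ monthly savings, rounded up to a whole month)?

Loan A: at 6.25% the monthly rate is 0.0052083, so the payment is 78,000 × 0.0052083 / (1 − 1.0052083^−48) = $1,840.79.
Loan B: monthly rate = 5.25%/12 = 0.0043750; payment = 78,000 × 0.0043750 / (1 − (1+0.0043750)^−48) = $1,805.13.
Monthly savings = $1,840.79 − $1,805.13 = $35.66.
Break-even = $1,560.00 / $35.66 = 43.75 → 44 months.

44 months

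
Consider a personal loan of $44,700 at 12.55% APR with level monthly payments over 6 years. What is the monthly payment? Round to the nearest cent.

At 12.55% the monthly rate is 0.0104583, so the payment is 44,700 × 0.0104583 / (1 − 1.0104583^−72) = $886.73.

$886.73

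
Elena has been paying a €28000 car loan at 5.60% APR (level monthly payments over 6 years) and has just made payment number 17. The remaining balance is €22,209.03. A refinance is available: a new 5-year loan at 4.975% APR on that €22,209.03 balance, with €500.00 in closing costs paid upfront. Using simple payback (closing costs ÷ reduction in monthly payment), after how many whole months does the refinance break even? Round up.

Current payment = 28,000 × 5.6%/12 / (1 − (1+0.0046667)^−72) = €458.77.
Refinanced payment = 22,209.03 × 0.0041458 / (1 − (1+0.0041458)^−60) = €418.86.
Monthly savings = €458.77 − €418.86 = €39.91.
Break-even = €500.00 / €39.91 = 12.53 → 13 months.

13 months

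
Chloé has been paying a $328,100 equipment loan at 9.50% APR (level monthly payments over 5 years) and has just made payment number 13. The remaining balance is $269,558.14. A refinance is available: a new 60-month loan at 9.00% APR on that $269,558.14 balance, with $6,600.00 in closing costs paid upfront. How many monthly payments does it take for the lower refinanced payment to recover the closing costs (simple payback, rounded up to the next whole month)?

Current payment = 328,100 × 9.5%/12 / (1 − (1+0.0079167)^−60) = $6,890.71.
Refinanced payment = 269,558.14 × 0.0075000 / (1 − (1+0.0075000)^−60) = $5,595.58.
Monthly savings = $6,890.71 − $5,595.58 = $1,295.13.
Break-even = $6,600.00 / $1,295.13 = 5.10 → 6 months.

6 months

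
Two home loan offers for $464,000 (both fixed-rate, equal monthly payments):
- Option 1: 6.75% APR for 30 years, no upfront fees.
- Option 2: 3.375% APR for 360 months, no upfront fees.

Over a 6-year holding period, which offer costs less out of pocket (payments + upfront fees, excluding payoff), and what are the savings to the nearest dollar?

Option 2 by $68,988

Option 1: at 6.75% the monthly rate is 0.0056250, so the payment is 464,000 × 0.0056250 / (1 − 1.0056250^−360) = $3,009.50.
Option 2: at 3.375% the monthly rate is 0.0028125, so the payment is 464,000 × 0.0028125 / (1 − 1.0028125^−360) = $2,051.33.
Over 72 months: Option 1 costs 72 × $3,009.50 = $216,684.00; Option 2 costs 72 × $2,051.33 = $147,695.76.
Option 2 is cheaper by $216,684.00 − $147,695.76 = $68,988.24.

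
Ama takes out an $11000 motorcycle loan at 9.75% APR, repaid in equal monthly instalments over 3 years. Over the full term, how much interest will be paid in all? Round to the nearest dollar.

At 9.75% the monthly rate is 0.0081250, so the payment is 11,000 × 0.0081250 / (1 − 1.0081250^−36) = $353.65.
Total paid = 36 × $353.65 = $12,731.40; interest = $12,731.40 − $11,000 = $1,731.40.

$1,731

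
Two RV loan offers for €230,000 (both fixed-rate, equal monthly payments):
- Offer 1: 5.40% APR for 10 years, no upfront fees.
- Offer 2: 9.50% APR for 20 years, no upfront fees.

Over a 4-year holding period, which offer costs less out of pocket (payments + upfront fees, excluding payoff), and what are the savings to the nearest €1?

Offer 1: monthly rate = 5.4%/12 = 0.0045000; payment = 230,000 × 0.0045000 / (1 − (1+0.0045000)^−120) = €2,484.72.
Offer 2: at 9.50% the monthly rate is 0.0079167, so the payment is 230,000 × 0.0079167 / (1 − 1.0079167^−240) = €2,143.90.
Over 48 months: Offer 1 costs 48 × €2,484.72 = €119,266.56; Offer 2 costs 48 × €2,143.90 = €102,907.20.
Offer 2 is cheaper by €119,266.56 − €102,907.20 = €16,359.36.

Offer 2 by €16,359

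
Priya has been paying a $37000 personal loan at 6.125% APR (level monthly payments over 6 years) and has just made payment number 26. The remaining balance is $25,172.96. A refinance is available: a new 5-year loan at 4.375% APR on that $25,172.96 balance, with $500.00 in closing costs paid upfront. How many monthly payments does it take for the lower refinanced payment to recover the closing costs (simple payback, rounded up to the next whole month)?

4 months

Current payment = 37,000 × 6.125%/12 / (1 − (1+0.0051042)^−72) = $615.38.
Refinanced payment = 25,172.96 × 0.0036458 / (1 − (1+0.0036458)^−60) = $467.87.
Monthly savings = $615.38 − $467.87 = $147.51.
Break-even = $500.00 / $147.51 = 3.39 → 4 months.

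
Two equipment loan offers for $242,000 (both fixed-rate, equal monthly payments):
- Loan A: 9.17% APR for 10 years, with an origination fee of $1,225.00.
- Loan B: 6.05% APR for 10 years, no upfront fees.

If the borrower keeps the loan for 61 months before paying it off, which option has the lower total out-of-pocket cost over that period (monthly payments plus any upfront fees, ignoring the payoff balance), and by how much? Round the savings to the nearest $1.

Loan B by $25,325

Loan A: at 9.17% the monthly rate is 0.0076417, so the payment is 242,000 × 0.0076417 / (1 − 1.0076417^−120) = $3,087.86.
Loan B: at 6.05% the monthly rate is 0.0050417, so the payment is 242,000 × 0.0050417 / (1 − 1.0050417^−120) = $2,692.78.
Over 61 months: Loan A costs 61 × $3,087.86 + $1,225.00 = $189,584.46; Loan B costs 61 × $2,692.78 = $164,259.58.
Loan B is cheaper by $189,584.46 − $164,259.58 = $25,324.88.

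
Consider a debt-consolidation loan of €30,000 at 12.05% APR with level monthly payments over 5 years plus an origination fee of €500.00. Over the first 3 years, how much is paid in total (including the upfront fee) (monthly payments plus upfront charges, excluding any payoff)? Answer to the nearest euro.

At 12.05% the monthly rate is 0.0100417, so the payment is 30,000 × 0.0100417 / (1 − 1.0100417^−60) = €668.09.
Total outlay = 36 × €668.09 + €500.00 = €24,551.24.

€24,551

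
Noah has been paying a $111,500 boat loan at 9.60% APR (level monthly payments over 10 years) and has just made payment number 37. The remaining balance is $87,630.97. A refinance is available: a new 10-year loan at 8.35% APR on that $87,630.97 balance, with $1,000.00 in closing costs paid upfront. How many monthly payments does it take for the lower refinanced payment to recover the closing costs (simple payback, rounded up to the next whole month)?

3 months

Current payment = 111,500 × 9.6%/12 / (1 − (1+0.0080000)^−120) = $1,448.89.
Refinanced payment = 87,630.97 × 0.0069583 / (1 − (1+0.0069583)^−120) = $1,079.48.
Monthly savings = $1,448.89 − $1,079.48 = $369.41.
Break-even = $1,000.00 / $369.41 = 2.71 → 3 months.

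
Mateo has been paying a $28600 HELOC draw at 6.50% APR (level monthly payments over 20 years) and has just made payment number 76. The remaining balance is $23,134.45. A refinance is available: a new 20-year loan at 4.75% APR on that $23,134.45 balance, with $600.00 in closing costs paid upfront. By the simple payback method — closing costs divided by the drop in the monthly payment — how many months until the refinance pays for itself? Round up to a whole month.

Current payment = 28,600 × 6.5%/12 / (1 − (1+0.0054167)^−240) = $213.23.
Refinanced payment = 23,134.45 × 0.0039583 / (1 − (1+0.0039583)^−240) = $149.50.
Monthly savings = $213.23 − $149.50 = $63.73.
Break-even = $600.00 / $63.73 = 9.41 → 10 months.

10 months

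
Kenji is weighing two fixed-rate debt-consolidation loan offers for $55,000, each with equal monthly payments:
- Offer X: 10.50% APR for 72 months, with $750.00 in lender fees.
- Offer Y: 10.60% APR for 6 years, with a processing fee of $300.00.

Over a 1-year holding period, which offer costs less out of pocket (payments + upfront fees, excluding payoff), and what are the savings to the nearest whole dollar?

Offer X: at 10.50% the monthly rate is 0.0087500, so the payment is 55,000 × 0.0087500 / (1 − 1.0087500^−72) = $1,032.84.
Offer Y: at 10.60% the monthly rate is 0.0088333, so the payment is 55,000 × 0.0088333 / (1 − 1.0088333^−72) = $1,035.64.
Over 12 months: Offer X costs 12 × $1,032.84 + $750.00 = $13,144.08; Offer Y costs 12 × $1,035.64 + $300.00 = $12,727.68.
Offer Y is cheaper by $13,144.08 − $12,727.68 = $416.40.

Offer Y by $416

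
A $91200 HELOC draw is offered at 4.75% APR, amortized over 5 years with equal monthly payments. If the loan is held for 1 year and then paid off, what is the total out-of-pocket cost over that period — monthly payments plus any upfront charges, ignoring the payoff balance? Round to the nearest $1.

$20,528

At 4.75% the monthly rate is 0.0039583, so the payment is 91,200 × 0.0039583 / (1 − 1.0039583^−60) = $1,710.63.
Total outlay = 12 × $1,710.63 = $20,527.56.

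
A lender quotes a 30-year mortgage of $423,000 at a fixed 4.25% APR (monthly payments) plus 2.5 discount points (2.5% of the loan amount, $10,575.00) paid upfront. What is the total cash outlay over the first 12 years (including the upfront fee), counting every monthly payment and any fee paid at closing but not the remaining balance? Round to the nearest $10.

Monthly rate = 4.25%/12 = 0.0035417; payment = 423,000 × 0.0035417 / (1 − (1+0.0035417)^−360) = $2,080.91.
Total outlay = 144 × $2,080.91 + $10,575.00 = $310,226.04.

$310,230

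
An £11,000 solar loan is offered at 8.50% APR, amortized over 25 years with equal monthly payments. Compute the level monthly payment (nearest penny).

£88.57

Monthly rate = 8.5%/12 = 0.0070833; payment = 11,000 × 0.0070833 / (1 − (1+0.0070833)^−300) = £88.57.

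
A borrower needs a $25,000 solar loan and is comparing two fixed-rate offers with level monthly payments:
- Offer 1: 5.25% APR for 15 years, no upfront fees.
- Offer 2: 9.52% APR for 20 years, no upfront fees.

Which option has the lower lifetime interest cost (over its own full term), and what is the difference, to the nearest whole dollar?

Offer 1 by $19,832

Offer 1: monthly rate = 5.25%/12 = 0.0043750; payment = 25,000 × 0.0043750 / (1 − (1+0.0043750)^−180) = $200.97.
Total interest on Offer 1 = 180 × $200.97 − $25,000 = $11,174.60.
Offer 2: monthly rate = 9.52%/12 = 0.0079333; payment = 25,000 × 0.0079333 / (1 − (1+0.0079333)^−240) = $233.36.
Total interest on Offer 2 = 240 × $233.36 − $25,000 = $31,006.40.
Offer 1 is lower by $19,831.80.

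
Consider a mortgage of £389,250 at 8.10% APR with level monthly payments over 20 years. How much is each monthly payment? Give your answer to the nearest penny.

£3,280.11

At 8.10% the monthly rate is 0.0067500, so the payment is 389,250 × 0.0067500 / (1 − 1.0067500^−240) = £3,280.11.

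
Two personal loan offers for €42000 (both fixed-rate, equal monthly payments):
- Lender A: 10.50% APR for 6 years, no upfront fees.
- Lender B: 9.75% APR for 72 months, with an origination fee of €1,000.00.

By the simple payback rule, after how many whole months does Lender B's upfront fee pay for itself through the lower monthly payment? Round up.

63 months

Lender A: at 10.50% the monthly rate is 0.0087500, so the payment is 42,000 × 0.0087500 / (1 − 1.0087500^−72) = €788.72.
Lender B: at 9.75% the monthly rate is 0.0081250, so the payment is 42,000 × 0.0081250 / (1 − 1.0081250^−72) = €772.80.
Monthly savings = €788.72 − €772.80 = €15.92.
Break-even = €1,000.00 / €15.92 = 62.81 → 63 months.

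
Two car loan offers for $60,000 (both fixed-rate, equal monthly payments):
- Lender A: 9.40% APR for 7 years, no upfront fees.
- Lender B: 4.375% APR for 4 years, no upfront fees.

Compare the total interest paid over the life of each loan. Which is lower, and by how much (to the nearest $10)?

Lender B by $16,600

Lender A: at 9.40% the monthly rate is 0.0078333, so the payment is 60,000 × 0.0078333 / (1 − 1.0078333^−84) = $977.57.
Total interest on Lender A = 84 × $977.57 − $60,000 = $22,115.88.
Lender B: monthly rate = 4.375%/12 = 0.0036458; payment = 60,000 × 0.0036458 / (1 − (1+0.0036458)^−48) = $1,364.83.
Total interest on Lender B = 48 × $1,364.83 − $60,000 = $5,511.84.
Lender B is lower by $16,604.04.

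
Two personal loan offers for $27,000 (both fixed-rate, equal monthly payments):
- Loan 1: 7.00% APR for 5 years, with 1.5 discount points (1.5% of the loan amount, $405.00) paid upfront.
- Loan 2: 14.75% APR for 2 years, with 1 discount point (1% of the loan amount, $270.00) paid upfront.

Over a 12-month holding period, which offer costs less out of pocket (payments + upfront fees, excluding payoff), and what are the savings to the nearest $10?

Loan 1: at 7.00% the monthly rate is 0.0058333, so the payment is 27,000 × 0.0058333 / (1 − 1.0058333^−60) = $534.63.
Loan 2: monthly rate = 14.75%/12 = 0.0122917; payment = 27,000 × 0.0122917 / (1 − (1+0.0122917)^−24) = $1,305.93.
Over 12 months: Loan 1 costs 12 × $534.63 + $405.00 = $6,820.56; Loan 2 costs 12 × $1,305.93 + $270.00 = $15,941.16.
Loan 1 is cheaper by $15,941.16 − $6,820.56 = $9,120.60.

Loan 1 by $9,120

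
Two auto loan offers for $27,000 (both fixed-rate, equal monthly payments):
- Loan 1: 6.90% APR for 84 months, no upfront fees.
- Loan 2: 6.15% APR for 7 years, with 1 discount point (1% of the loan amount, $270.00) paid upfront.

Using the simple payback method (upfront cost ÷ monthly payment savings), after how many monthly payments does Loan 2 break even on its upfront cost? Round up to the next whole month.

28 months

Loan 1: at 6.90% the monthly rate is 0.0057500, so the payment is 27,000 × 0.0057500 / (1 − 1.0057500^−84) = $406.18.
Loan 2: at 6.15% the monthly rate is 0.0051250, so the payment is 27,000 × 0.0051250 / (1 − 1.0051250^−84) = $396.38.
Monthly savings = $406.18 − $396.38 = $9.80.
Break-even = $270.00 / $9.80 = 27.55 → 28 months.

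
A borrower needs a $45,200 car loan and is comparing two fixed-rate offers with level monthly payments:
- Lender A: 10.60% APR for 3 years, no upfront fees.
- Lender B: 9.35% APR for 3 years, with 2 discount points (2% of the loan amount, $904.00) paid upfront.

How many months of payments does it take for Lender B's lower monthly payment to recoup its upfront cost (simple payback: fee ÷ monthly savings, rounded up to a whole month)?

Lender A: monthly rate = 10.6%/12 = 0.0088333; payment = 45,200 × 0.0088333 / (1 − (1+0.0088333)^−36) = $1,471.24.
Lender B: at 9.35% the monthly rate is 0.0077917, so the payment is 45,200 × 0.0077917 / (1 − 1.0077917^−36) = $1,444.72.
Monthly savings = $1,471.24 − $1,444.72 = $26.52.
Break-even = $904.00 / $26.52 = 34.09 → 35 months.

35 months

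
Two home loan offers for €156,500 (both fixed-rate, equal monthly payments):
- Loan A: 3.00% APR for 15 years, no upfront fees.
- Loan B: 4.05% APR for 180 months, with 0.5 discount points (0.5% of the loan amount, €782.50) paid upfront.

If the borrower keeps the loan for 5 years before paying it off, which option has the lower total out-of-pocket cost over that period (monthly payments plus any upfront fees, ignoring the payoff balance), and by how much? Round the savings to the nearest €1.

Loan A by €5,629

Loan A: monthly rate = 3%/12 = 0.0025000; payment = 156,500 × 0.0025000 / (1 − (1+0.0025000)^−180) = €1,080.76.
Loan B: at 4.05% the monthly rate is 0.0033750, so the payment is 156,500 × 0.0033750 / (1 − 1.0033750^−180) = €1,161.54.
Over 60 months: Loan A costs 60 × €1,080.76 = €64,845.60; Loan B costs 60 × €1,161.54 + €782.50 = €70,474.90.
Loan A is cheaper by €70,474.90 − €64,845.60 = €5,629.30.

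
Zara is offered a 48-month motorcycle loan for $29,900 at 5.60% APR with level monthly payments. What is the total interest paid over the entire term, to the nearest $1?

At 5.60% the monthly rate is 0.0046667, so the payment is 29,900 × 0.0046667 / (1 − 1.0046667^−48) = $696.73.
Total paid = 48 × $696.73 = $33,443.04; interest = $33,443.04 − $29,900 = $3,543.04.

$3,543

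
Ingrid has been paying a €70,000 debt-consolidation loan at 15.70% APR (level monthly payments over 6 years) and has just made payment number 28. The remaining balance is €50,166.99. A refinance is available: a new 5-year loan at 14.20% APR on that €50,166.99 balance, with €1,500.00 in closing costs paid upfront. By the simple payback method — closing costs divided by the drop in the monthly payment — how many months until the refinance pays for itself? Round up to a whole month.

Current payment = 70,000 × 15.7%/12 / (1 − (1+0.0130833)^−72) = €1,506.89.
Refinanced payment = 50,166.99 × 0.0118333 / (1 − (1+0.0118333)^−60) = €1,172.51.
Monthly savings = €1,506.89 − €1,172.51 = €334.38.
Break-even = €1,500.00 / €334.38 = 4.49 → 5 months.

5 months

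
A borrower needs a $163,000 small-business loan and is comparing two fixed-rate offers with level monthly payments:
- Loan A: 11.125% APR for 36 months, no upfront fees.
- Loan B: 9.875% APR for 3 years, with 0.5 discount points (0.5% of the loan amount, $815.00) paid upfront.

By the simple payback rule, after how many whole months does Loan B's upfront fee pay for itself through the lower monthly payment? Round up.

Loan A: at 11.125% the monthly rate is 0.0092708, so the payment is 163,000 × 0.0092708 / (1 − 1.0092708^−36) = $5,346.06.
Loan B: monthly rate = 9.875%/12 = 0.0082292; payment = 163,000 × 0.0082292 / (1 − (1+0.0082292)^−36) = $5,249.99.
Monthly savings = $5,346.06 − $5,249.99 = $96.07.
Break-even = $815.00 / $96.07 = 8.48 → 9 months.

9 months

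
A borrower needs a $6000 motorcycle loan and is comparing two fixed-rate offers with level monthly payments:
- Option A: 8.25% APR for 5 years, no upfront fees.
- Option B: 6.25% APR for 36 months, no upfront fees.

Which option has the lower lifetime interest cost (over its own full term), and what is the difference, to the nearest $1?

Option A: monthly rate = 8.25%/12 = 0.0068750; payment = 6,000 × 0.0068750 / (1 − (1+0.0068750)^−60) = $122.38.
Total interest on Option A = 60 × $122.38 − $6,000 = $1,342.80.
Option B: at 6.25% the monthly rate is 0.0052083, so the payment is 6,000 × 0.0052083 / (1 − 1.0052083^−36) = $183.21.
Total interest on Option B = 36 × $183.21 − $6,000 = $595.56.
Option B is lower by $747.24.

Option B by $747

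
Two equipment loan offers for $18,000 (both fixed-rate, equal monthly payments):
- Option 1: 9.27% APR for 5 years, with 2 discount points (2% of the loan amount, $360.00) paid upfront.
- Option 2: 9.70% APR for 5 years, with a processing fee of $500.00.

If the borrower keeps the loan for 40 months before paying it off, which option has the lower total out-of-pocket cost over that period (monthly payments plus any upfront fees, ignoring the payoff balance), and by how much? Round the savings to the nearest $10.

Option 1: at 9.27% the monthly rate is 0.0077250, so the payment is 18,000 × 0.0077250 / (1 − 1.0077250^−60) = $376.01.
Option 2: at 9.70% the monthly rate is 0.0080833, so the payment is 18,000 × 0.0080833 / (1 − 1.0080833^−60) = $379.80.
Over 40 months: Option 1 costs 40 × $376.01 + $360.00 = $15,400.40; Option 2 costs 40 × $379.80 + $500.00 = $15,692.00.
Option 1 is cheaper by $15,692.00 − $15,400.40 = $291.60.

Option 1 by $290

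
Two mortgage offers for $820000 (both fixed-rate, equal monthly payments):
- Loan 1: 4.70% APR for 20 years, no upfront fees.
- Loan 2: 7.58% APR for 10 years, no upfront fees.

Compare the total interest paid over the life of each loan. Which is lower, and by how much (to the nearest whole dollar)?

Loan 2 by $94,262

Loan 1: monthly rate = 4.7%/12 = 0.0039167; payment = 820,000 × 0.0039167 / (1 − (1+0.0039167)^−240) = $5,276.67.
Total interest on Loan 1 = 240 × $5,276.67 − $820,000 = $446,400.80.
Loan 2: at 7.58% the monthly rate is 0.0063167, so the payment is 820,000 × 0.0063167 / (1 − 1.0063167^−120) = $9,767.82.
Total interest on Loan 2 = 120 × $9,767.82 − $820,000 = $352,138.40.
Loan 2 is lower by $94,262.40.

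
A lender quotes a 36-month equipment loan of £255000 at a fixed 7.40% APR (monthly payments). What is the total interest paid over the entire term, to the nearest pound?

At 7.40% the monthly rate is 0.0061667, so the payment is 255,000 × 0.0061667 / (1 − 1.0061667^−36) = £7,920.38.
Total paid = 36 × £7,920.38 = £285,133.68; interest = £285,133.68 − £255,000 = £30,133.68.

£30,134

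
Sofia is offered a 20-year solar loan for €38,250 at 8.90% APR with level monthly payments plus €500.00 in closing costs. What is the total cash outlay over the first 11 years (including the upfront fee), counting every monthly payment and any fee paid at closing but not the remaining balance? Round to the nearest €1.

Monthly rate = 8.9%/12 = 0.0074167; payment = 38,250 × 0.0074167 / (1 − (1+0.0074167)^−240) = €341.69.
Total outlay = 132 × €341.69 + €500.00 = €45,603.08.

€45,603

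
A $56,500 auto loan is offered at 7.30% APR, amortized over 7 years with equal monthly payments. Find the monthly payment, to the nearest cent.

$861.05

At 7.30% the monthly rate is 0.0060833, so the payment is 56,500 × 0.0060833 / (1 − 1.0060833^−84) = $861.05.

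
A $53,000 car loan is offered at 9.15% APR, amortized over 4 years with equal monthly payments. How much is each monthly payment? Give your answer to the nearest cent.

Monthly rate = 9.15%/12 = 0.0076250; payment = 53,000 × 0.0076250 / (1 − (1+0.0076250)^−48) = $1,322.69.

$1,322.69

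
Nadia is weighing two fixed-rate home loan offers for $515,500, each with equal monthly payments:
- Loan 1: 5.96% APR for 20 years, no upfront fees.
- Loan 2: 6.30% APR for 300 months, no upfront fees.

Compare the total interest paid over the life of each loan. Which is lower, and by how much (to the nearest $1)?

Loan 1: at 5.96% the monthly rate is 0.0049667, so the payment is 515,500 × 0.0049667 / (1 − 1.0049667^−240) = $3,681.32.
Total interest on Loan 1 = 240 × $3,681.32 − $515,500 = $368,016.80.
Loan 2: at 6.30% the monthly rate is 0.0052500, so the payment is 515,500 × 0.0052500 / (1 − 1.0052500^−300) = $3,416.55.
Total interest on Loan 2 = 300 × $3,416.55 − $515,500 = $509,465.00.
Loan 1 is lower by $141,448.20.

Loan 1 by $141,448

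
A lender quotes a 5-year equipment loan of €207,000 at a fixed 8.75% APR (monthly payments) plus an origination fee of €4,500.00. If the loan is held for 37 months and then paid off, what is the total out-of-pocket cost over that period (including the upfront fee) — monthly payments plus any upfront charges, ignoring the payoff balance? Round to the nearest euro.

At 8.75% the monthly rate is 0.0072917, so the payment is 207,000 × 0.0072917 / (1 − 1.0072917^−60) = €4,271.91.
Total outlay = 37 × €4,271.91 + €4,500.00 = €162,560.67.

€162,561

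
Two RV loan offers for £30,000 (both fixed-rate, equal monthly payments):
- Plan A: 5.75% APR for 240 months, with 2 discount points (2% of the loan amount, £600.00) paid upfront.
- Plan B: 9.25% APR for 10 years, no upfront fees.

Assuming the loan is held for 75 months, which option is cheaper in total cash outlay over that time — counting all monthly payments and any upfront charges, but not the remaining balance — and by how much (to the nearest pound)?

Plan A: at 5.75% the monthly rate is 0.0047917, so the payment is 30,000 × 0.0047917 / (1 − 1.0047917^−240) = £210.63.
Plan B: monthly rate = 9.25%/12 = 0.0077083; payment = 30,000 × 0.0077083 / (1 − (1+0.0077083)^−120) = £384.10.
Over 75 months: Plan A costs 75 × £210.63 + £600.00 = £16,397.25; Plan B costs 75 × £384.10 = £28,807.50.
Plan A is cheaper by £28,807.50 − £16,397.25 = £12,410.25.

Plan A by £12,410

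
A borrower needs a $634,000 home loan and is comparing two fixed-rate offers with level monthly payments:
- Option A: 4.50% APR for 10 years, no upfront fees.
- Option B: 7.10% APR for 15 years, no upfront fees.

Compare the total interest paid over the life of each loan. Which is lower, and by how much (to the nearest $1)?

Option A: monthly rate = 4.5%/12 = 0.0037500; payment = 634,000 × 0.0037500 / (1 − (1+0.0037500)^−120) = $6,570.68.
Total interest on Option A = 120 × $6,570.68 − $634,000 = $154,481.60.
Option B: at 7.10% the monthly rate is 0.0059167, so the payment is 634,000 × 0.0059167 / (1 − 1.0059167^−180) = $5,734.08.
Total interest on Option B = 180 × $5,734.08 − $634,000 = $398,134.40.
Option A is lower by $243,652.80.

Option A by $243,653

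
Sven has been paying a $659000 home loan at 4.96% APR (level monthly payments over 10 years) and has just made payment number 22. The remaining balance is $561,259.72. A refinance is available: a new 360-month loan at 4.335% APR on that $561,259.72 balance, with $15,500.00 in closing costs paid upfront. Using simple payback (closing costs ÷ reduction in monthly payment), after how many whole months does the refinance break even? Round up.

Current payment = 659,000 × 4.96%/12 / (1 − (1+0.0041333)^−120) = $6,976.84.
Refinanced payment = 561,259.72 × 0.0036125 / (1 − (1+0.0036125)^−360) = $2,789.06.
Monthly savings = $6,976.84 − $2,789.06 = $4,187.78.
Break-even = $15,500.00 / $4,187.78 = 3.70 → 4 months.

4 months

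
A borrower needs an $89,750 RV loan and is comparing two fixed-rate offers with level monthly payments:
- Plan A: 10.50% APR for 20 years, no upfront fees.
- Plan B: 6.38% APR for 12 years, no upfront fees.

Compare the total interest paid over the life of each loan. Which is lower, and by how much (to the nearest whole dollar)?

Plan B by $86,376

Plan A: at 10.50% the monthly rate is 0.0087500, so the payment is 89,750 × 0.0087500 / (1 − 1.0087500^−240) = $896.05.
Total interest on Plan A = 240 × $896.05 − $89,750 = $125,302.00.
Plan B: at 6.38% the monthly rate is 0.0053167, so the payment is 89,750 × 0.0053167 / (1 − 1.0053167^−144) = $893.58.
Total interest on Plan B = 144 × $893.58 − $89,750 = $38,925.52.
Plan B is lower by $86,376.48.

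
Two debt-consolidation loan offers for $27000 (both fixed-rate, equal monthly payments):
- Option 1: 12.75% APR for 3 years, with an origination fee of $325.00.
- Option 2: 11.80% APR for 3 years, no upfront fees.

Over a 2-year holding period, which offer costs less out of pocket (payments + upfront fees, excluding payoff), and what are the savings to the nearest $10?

Option 2 by $620

Option 1: monthly rate = 12.75%/12 = 0.0106250; payment = 27,000 × 0.0106250 / (1 − (1+0.0106250)^−36) = $906.49.
Option 2: at 11.80% the monthly rate is 0.0098333, so the payment is 27,000 × 0.0098333 / (1 − 1.0098333^−36) = $894.21.
Over 24 months: Option 1 costs 24 × $906.49 + $325.00 = $22,080.76; Option 2 costs 24 × $894.21 = $21,461.04.
Option 2 is cheaper by $22,080.76 − $21,461.04 = $619.72.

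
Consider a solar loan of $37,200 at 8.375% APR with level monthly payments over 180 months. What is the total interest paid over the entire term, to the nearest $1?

$28,248

At 8.375% the monthly rate is 0.0069792, so the payment is 37,200 × 0.0069792 / (1 − 1.0069792^−180) = $363.60.
Total paid = 180 × $363.60 = $65,448.00; interest = $65,448.00 − $37,200 = $28,248.00.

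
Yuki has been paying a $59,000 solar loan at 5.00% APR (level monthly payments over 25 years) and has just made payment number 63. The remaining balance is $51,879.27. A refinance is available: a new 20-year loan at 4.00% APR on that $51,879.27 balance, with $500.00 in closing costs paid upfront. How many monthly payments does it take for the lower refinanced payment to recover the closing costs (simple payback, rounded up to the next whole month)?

17 months

Current payment = 59,000 × 5%/12 / (1 − (1+0.0041667)^−300) = $344.91.
Refinanced payment = 51,879.27 × 0.0033333 / (1 − (1+0.0033333)^−240) = $314.38.
Monthly savings = $344.91 − $314.38 = $30.53.
Break-even = $500.00 / $30.53 = 16.38 → 17 months.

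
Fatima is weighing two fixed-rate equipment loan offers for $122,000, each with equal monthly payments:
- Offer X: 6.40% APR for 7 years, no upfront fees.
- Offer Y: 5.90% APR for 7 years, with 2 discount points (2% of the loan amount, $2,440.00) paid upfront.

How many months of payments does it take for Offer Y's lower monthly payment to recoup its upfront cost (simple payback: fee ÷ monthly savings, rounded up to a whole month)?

Offer X: monthly rate = 6.4%/12 = 0.0053333; payment = 122,000 × 0.0053333 / (1 − (1+0.0053333)^−84) = $1,805.73.
Offer Y: at 5.90% the monthly rate is 0.0049167, so the payment is 122,000 × 0.0049167 / (1 − 1.0049167^−84) = $1,776.40.
Monthly savings = $1,805.73 − $1,776.40 = $29.33.
Break-even = $2,440.00 / $29.33 = 83.19 → 84 months.

84 months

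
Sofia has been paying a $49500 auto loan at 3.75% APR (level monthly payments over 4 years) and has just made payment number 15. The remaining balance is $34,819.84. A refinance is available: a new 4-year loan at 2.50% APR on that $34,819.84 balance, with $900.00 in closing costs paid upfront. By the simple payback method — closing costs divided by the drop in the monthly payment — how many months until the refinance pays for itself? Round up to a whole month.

3 months

Current payment = 49,500 × 3.75%/12 / (1 − (1+0.0031250)^−48) = $1,112.13.
Refinanced payment = 34,819.84 × 0.0020833 / (1 − (1+0.0020833)^−48) = $763.04.
Monthly savings = $1,112.13 − $763.04 = $349.09.
Break-even = $900.00 / $349.09 = 2.58 → 3 months.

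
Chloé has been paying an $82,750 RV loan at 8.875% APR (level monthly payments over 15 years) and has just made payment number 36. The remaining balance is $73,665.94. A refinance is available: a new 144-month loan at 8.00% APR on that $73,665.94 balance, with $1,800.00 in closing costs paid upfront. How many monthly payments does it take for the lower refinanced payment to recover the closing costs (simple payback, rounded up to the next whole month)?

51 months

Current payment = 82,750 × 8.875%/12 / (1 − (1+0.0073958)^−180) = $833.16.
Refinanced payment = 73,665.94 × 0.0066667 / (1 − (1+0.0066667)^−144) = $797.40.
Monthly savings = $833.16 − $797.40 = $35.76.
Break-even = $1,800.00 / $35.76 = 50.34 → 51 months.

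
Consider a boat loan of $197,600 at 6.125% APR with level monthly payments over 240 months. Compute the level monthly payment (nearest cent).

$1,429.95

Monthly rate = 6.125%/12 = 0.0051042; payment = 197,600 × 0.0051042 / (1 − (1+0.0051042)^−240) = $1,429.95.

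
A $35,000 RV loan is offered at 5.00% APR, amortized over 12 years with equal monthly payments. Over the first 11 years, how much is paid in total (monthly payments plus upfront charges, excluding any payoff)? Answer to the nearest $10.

$42,730

Monthly rate = 5%/12 = 0.0041667; payment = 35,000 × 0.0041667 / (1 − (1+0.0041667)^−144) = $323.71.
Total outlay = 132 × $323.71 = $42,729.72.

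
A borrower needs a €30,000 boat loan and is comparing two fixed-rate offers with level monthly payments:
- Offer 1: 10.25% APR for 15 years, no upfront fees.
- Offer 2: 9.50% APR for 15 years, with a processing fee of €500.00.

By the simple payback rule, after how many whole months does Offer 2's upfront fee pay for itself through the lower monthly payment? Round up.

Offer 1: at 10.25% the monthly rate is 0.0085417, so the payment is 30,000 × 0.0085417 / (1 − 1.0085417^−180) = €326.99.
Offer 2: monthly rate = 9.5%/12 = 0.0079167; payment = 30,000 × 0.0079167 / (1 − (1+0.0079167)^−180) = €313.27.
Monthly savings = €326.99 − €313.27 = €13.72.
Break-even = €500.00 / €13.72 = 36.44 → 37 months.

37 months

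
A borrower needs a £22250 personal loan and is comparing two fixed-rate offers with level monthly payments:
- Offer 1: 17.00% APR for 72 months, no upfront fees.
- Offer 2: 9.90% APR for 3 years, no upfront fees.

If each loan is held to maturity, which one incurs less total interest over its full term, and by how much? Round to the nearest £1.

Offer 1: monthly rate = 17%/12 = 0.0141667; payment = 22,250 × 0.0141667 / (1 − (1+0.0141667)^−72) = £494.98.
Total interest on Offer 1 = 72 × £494.98 − £22,250 = £13,388.56.
Offer 2: at 9.90% the monthly rate is 0.0082500, so the payment is 22,250 × 0.0082500 / (1 − 1.0082500^−36) = £716.90.
Total interest on Offer 2 = 36 × £716.90 − £22,250 = £3,558.40.
Offer 2 is lower by £9,830.16.

Offer 2 by £9,830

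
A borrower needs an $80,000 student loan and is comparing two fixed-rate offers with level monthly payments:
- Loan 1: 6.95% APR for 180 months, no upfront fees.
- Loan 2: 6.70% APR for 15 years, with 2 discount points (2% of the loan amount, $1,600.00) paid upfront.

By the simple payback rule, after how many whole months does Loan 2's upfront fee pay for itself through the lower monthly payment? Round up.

Loan 1: at 6.95% the monthly rate is 0.0057917, so the payment is 80,000 × 0.0057917 / (1 − 1.0057917^−180) = $716.83.
Loan 2: at 6.70% the monthly rate is 0.0055833, so the payment is 80,000 × 0.0055833 / (1 − 1.0055833^−180) = $705.71.
Monthly savings = $716.83 − $705.71 = $11.12.
Break-even = $1,600.00 / $11.12 = 143.88 → 144 months.

144 months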